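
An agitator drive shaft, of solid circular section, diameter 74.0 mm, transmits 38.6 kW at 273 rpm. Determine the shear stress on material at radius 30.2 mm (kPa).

ω = 2π·273/60 = 28.59 rad/s, so T = P/ω = 38.6×10³ / 28.59 = 1350 N·m.
J = πd⁴/32 = π(0.0740)⁴/32 = 2.944×10^-6 m⁴.
Shear stress varies linearly with radius: τ = T·r/J = 1350 × 0.0302 / 2.944×10^-6 = 1.385×10^7 Pa.

13900 kPa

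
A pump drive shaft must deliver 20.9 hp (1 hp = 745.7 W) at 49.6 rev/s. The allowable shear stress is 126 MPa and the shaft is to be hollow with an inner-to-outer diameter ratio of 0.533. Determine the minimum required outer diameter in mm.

ω = 2π·49.6 = 311.6 rad/s, so T = P/ω = 20.9×745.7 / 311.6 = 50.01 N·m.
For a hollow shaft with d_i/d_o = 0.533: τ_max = 16T/(π d_o³ (1−k⁴)), so d_o = [16T/(π τ_allow (1−k⁴))]^(1/3) = [16·50.01/(π·1.26×10^8·0.9193)]^(1/3) = 0.01300 m.

13.0 mm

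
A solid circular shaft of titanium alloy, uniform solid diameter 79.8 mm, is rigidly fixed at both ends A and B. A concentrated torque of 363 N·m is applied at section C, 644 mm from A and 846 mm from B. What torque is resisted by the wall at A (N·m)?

206 N·m

With uniform GJ and both ends fixed, compatibility θ_AC = θ_CB gives T_A·a = T_B·b, together with T_A + T_B = T₀.
T_A = T₀·b/(a+b) = 363.0·846/1490 = 206.1 N·m; T_B = 156.9 N·m.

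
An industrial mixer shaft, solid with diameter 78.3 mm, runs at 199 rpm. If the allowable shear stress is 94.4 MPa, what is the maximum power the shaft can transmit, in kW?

J = πd⁴/32 = π(0.0783)⁴/32 = 3.690×10^-6 m⁴.
T_max = τ_allow·J/r = 9.44×10^7 × 3.690×10^-6 / 0.0391 = 8898 N·m.
ω = 2π·199/60 = 20.84 rad/s, so P_max = T_max·ω = 1.854×10^5 W.

185 kW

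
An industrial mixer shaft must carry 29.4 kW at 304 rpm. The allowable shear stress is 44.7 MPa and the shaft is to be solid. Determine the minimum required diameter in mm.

47.2 mm

ω = 2π·304/60 = 31.83 rad/s, so T = P/ω = 29.4×10³ / 31.83 = 923.5 N·m.
For a solid shaft τ_max = 16T/(πd³), so d = (16T/(π τ_allow))^(1/3) = (16·923.5/(π·4.47×10^7))^(1/3) = 0.04721 m.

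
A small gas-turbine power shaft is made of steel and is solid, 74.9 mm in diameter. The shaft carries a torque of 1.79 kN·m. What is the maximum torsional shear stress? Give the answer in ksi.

3.15 ksi

J = πd⁴/32 = π(0.0749)⁴/32 = 3.090×10^-6 m⁴.
τ_max = T·r/J = 1790 × 0.0375 / 3.090×10^-6 = 2.170×10^7 Pa.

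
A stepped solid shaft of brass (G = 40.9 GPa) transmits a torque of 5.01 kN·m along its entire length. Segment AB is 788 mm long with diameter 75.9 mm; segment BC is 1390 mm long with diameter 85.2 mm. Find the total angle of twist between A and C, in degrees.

J_AB = π(0.0759)⁴/32 = 3.26×10^-6 m⁴; J_BC = π(0.0852)⁴/32 = 5.17×10^-6 m⁴.
θ = (T/G)·Σ L_i/J_i = (5010/40.9×10⁹)·(0.788/3.26×10^-6 + 1.39/5.17×10^-6) = 0.06254 rad.

3.58°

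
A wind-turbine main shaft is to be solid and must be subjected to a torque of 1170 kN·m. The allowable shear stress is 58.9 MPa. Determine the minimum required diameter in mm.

For a solid shaft τ_max = 16T/(πd³), so d = (16T/(π τ_allow))^(1/3) = (16·1.170e6/(π·5.89×10^7))^(1/3) = 0.4660 m.

466 mm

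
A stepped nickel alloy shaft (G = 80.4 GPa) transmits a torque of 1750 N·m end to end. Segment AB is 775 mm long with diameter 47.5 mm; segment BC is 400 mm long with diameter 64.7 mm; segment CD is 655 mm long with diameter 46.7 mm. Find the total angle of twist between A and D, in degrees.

J_AB = π(0.0475)⁴/32 = 5.00×10^-7 m⁴; J_BC = π(0.0647)⁴/32 = 1.72×10^-6 m⁴; J_CD = π(0.0467)⁴/32 = 4.67×10^-7 m⁴.
θ = (T/G)·Σ L_i/J_i = (1750/80.4×10⁹)·(0.775/5.00×10^-7 + 0.400/1.72×10^-6 + 0.655/4.67×10^-7) = 0.06935 rad.

3.97°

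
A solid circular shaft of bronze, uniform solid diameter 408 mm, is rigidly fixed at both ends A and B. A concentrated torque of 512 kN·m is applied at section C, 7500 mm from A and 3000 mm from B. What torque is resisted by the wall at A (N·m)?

With uniform GJ and both ends fixed, compatibility θ_AC = θ_CB gives T_A·a = T_B·b, together with T_A + T_B = T₀.
T_A = T₀·b/(a+b) = 512000·3000/10500 = 146300 N·m; T_B = 365700 N·m.

146000 N·m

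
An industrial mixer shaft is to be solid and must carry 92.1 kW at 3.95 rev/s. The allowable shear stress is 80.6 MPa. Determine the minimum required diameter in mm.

ω = 2π·3.95 = 24.82 rad/s, so T = P/ω = 92.1×10³ / 24.82 = 3711 N·m.
For a solid shaft τ_max = 16T/(πd³), so d = (16T/(π τ_allow))^(1/3) = (16·3711/(π·8.06×10^7))^(1/3) = 0.06167 m.

61.7 mm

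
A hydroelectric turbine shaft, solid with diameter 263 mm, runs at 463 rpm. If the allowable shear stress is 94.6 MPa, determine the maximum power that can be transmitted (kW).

J = πd⁴/32 = π(0.263)⁴/32 = 4.697×10^-4 m⁴.
T_max = τ_allow·J/r = 9.46×10^7 × 4.697×10^-4 / 0.132 = 337900 N·m.
ω = 2π·463/60 = 48.49 rad/s, so P_max = T_max·ω = 1.638×10^7 W.

16400 kW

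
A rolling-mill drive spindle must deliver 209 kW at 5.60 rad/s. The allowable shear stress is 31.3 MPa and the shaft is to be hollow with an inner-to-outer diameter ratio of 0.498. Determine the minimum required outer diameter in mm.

186 mm

ω = 5.60 rad/s, so T = P/ω = 209×10³ / 5.600 = 37320 N·m.
For a hollow shaft with d_i/d_o = 0.498: τ_max = 16T/(π d_o³ (1−k⁴)), so d_o = [16T/(π τ_allow (1−k⁴))]^(1/3) = [16·37320/(π·3.13×10^7·0.9385)]^(1/3) = 0.1863 m.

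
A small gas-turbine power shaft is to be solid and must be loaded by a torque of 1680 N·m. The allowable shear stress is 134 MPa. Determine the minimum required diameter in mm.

For a solid shaft τ_max = 16T/(πd³), so d = (16T/(π τ_allow))^(1/3) = (16·1680/(π·1.34×10^8))^(1/3) = 0.03997 m.

40.0 mm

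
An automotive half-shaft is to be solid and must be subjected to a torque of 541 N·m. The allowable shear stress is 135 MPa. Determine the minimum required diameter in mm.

For a solid shaft τ_max = 16T/(πd³), so d = (16T/(π τ_allow))^(1/3) = (16·541.0/(π·1.35×10^8))^(1/3) = 0.02733 m.

27.3 mm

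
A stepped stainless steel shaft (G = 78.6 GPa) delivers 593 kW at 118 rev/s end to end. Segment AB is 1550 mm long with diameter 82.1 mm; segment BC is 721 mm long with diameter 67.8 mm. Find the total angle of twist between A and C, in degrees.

0.405°

ω = 2π·118 = 741.4 rad/s, so T = P/ω = 593×10³ / 741.4 = 799.8 N·m.
J_AB = π(0.0821)⁴/32 = 4.46×10^-6 m⁴; J_BC = π(0.0678)⁴/32 = 2.07×10^-6 m⁴.
θ = (T/G)·Σ L_i/J_i = (799.8/78.6×10⁹)·(1.55/4.46×10^-6 + 0.721/2.07×10^-6) = 7.073×10^-3 rad.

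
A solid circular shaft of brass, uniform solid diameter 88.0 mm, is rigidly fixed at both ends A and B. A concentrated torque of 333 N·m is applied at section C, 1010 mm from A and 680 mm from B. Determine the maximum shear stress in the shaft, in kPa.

1490 kPa

With uniform GJ and both ends fixed, compatibility θ_AC = θ_CB gives T_A·a = T_B·b, together with T_A + T_B = T₀.
T_A = T₀·b/(a+b) = 333.0·680/1690 = 134.0 N·m; T_B = 199.0 N·m.
τ in each portion: τ_AC = 1.00×10^6 Pa, τ_CB = 1.49×10^6 Pa; maximum is in CB.
τ_max = T_CB·r/J = 199.0·0.0440/5.89×10^-6 = 1.487×10^6 Pa.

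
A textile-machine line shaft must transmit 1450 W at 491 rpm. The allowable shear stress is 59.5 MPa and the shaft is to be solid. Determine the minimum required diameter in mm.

13.4 mm

ω = 2π·491/60 = 51.42 rad/s, so T = P/ω = 1450 / 51.42 = 28.20 N·m.
For a solid shaft τ_max = 16T/(πd³), so d = (16T/(π τ_allow))^(1/3) = (16·28.20/(π·5.95×10^7))^(1/3) = 0.01341 m.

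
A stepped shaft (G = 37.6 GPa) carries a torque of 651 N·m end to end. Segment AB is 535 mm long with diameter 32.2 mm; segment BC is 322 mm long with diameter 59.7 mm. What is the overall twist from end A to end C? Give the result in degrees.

J_AB = π(0.0322)⁴/32 = 1.06×10^-7 m⁴; J_BC = π(0.0597)⁴/32 = 1.25×10^-6 m⁴.
θ = (T/G)·Σ L_i/J_i = (651.0/37.6×10⁹)·(0.535/1.06×10^-7 + 0.322/1.25×10^-6) = 0.09224 rad.

5.28°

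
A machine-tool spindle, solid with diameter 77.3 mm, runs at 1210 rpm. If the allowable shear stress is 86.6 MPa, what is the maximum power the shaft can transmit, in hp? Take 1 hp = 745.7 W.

J = πd⁴/32 = π(0.0773)⁴/32 = 3.505×10^-6 m⁴.
T_max = τ_allow·J/r = 8.66×10^7 × 3.505×10^-6 / 0.0386 = 7854 N·m.
ω = 2π·1210/60 = 126.7 rad/s, so P_max = T_max·ω = 9.952×10^5 W.

1330 hp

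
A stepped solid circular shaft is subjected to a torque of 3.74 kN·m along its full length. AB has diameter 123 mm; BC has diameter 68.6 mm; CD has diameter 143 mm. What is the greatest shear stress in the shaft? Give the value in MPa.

59.0 MPa

Under the same torque, τ_max = 16T/(πd³) is largest where d is smallest — segment BC (d = 68.6 mm).
τ_max = 16·3740/(π·(0.0686)³) = 5.900×10^7 Pa.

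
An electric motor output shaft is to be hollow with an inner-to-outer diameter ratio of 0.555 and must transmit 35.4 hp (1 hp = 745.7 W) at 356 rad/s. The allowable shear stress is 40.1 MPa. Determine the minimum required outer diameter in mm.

21.8 mm

ω = 356 rad/s, so T = P/ω = 35.4×745.7 / 356.0 = 74.15 N·m.
For a hollow shaft with d_i/d_o = 0.555: τ_max = 16T/(π d_o³ (1−k⁴)), so d_o = [16T/(π τ_allow (1−k⁴))]^(1/3) = [16·74.15/(π·4.01×10^7·0.9051)]^(1/3) = 0.02183 m.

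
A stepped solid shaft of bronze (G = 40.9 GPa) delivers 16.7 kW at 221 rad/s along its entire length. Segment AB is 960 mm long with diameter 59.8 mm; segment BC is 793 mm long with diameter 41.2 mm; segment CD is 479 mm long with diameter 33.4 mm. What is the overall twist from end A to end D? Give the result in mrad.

13.8 mrad

ω = 221 rad/s, so T = P/ω = 16.7×10³ / 221.0 = 75.57 N·m.
J_AB = π(0.0598)⁴/32 = 1.26×10^-6 m⁴; J_BC = π(0.0412)⁴/32 = 2.83×10^-7 m⁴; J_CD = π(0.0334)⁴/32 = 1.22×10^-7 m⁴.
θ = (T/G)·Σ L_i/J_i = (75.57/40.9×10⁹)·(0.960/1.26×10^-6 + 0.793/2.83×10^-7 + 0.479/1.22×10^-7) = 0.01384 rad.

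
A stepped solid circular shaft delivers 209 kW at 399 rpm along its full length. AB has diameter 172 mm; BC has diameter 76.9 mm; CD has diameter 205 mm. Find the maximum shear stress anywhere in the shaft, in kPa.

ω = 2π·399/60 = 41.78 rad/s, so T = P/ω = 209×10³ / 41.78 = 5002 N·m.
Under the same torque, τ_max = 16T/(πd³) is largest where d is smallest — segment BC (d = 76.9 mm).
τ_max = 16·5002/(π·(0.0769)³) = 5.602×10^7 Pa.

56000 kPa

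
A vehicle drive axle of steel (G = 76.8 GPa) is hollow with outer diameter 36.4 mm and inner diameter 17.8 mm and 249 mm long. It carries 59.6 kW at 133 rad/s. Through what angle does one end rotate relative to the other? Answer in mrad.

8.94 mrad

ω = 133 rad/s, so T = P/ω = 59.6×10³ / 133.0 = 448.1 N·m.
J = π(d_o⁴ − d_i⁴)/32 = π(0.0364⁴ − 0.0178⁴)/32 = 1.625×10^-7 m⁴.
θ = T·L/(G·J) = 448.1 × 0.249 / (76.8×10⁹ × 1.625×10^-7) = 8.941×10^-3 rad.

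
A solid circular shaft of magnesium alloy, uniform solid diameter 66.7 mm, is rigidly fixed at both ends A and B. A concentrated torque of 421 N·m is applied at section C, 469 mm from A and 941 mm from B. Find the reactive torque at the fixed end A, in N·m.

281 N·m

With uniform GJ and both ends fixed, compatibility θ_AC = θ_CB gives T_A·a = T_B·b, together with T_A + T_B = T₀.
T_A = T₀·b/(a+b) = 421.0·941/1410 = 281.0 N·m; T_B = 140.0 N·m.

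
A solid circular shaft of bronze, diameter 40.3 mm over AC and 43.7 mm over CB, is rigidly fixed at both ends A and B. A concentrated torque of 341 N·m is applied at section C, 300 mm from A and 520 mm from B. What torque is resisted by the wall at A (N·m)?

190 N·m

Compatibility: T_A·a/J_AC = T_B·b/J_CB with T_A + T_B = T₀.
J_AC = 2.59×10^-7 m⁴, J_CB = 3.58×10^-7 m⁴, so T_A = T₀·(J_AC/a)/((J_AC/a)+(J_CB/b)) = 189.7 N·m, T_B = 151.3 N·m.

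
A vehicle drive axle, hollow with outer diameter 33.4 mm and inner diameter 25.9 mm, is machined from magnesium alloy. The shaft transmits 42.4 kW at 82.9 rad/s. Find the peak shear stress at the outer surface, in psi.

ω = 82.9 rad/s, so T = P/ω = 42.4×10³ / 82.90 = 511.5 N·m.
J = π(d_o⁴ − d_i⁴)/32 = π(0.0334⁴ − 0.0259⁴)/32 = 7.800×10^-8 m⁴.
τ_max = T·r/J = 511.5 × 0.0167 / 7.800×10^-8 = 1.095×10^8 Pa.

15900 psi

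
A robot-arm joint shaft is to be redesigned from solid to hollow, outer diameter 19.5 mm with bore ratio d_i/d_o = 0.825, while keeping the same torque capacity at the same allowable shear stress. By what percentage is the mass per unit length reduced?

Equal τ_max and T ⇒ the solid shaft needs d_s³ = d_o³(1−k⁴), so d_s = 19.5·(1−0.825⁴)^(1/3) = 15.85 mm.
Area ratio A_h/A_s = d_o²(1−k²)/d_s² = (1−k²)/(1−k⁴)^(2/3) = 0.4836.
Mass saving = 1 − 0.4836 = 51.6 %.

51.6 %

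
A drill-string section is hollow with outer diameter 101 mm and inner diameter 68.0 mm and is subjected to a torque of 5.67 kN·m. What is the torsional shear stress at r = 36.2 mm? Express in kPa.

25300 kPa

J = π(d_o⁴ − d_i⁴)/32 = π(0.101⁴ − 0.0680⁴)/32 = 8.117×10^-6 m⁴.
Shear stress varies linearly with radius: τ = T·r/J = 5670 × 0.0362 / 8.117×10^-6 = 2.529×10^7 Pa.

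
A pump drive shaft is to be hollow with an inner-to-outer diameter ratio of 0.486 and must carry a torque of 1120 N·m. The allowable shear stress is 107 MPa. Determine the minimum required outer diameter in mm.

38.4 mm

For a hollow shaft with d_i/d_o = 0.486: τ_max = 16T/(π d_o³ (1−k⁴)), so d_o = [16T/(π τ_allow (1−k⁴))]^(1/3) = [16·1120/(π·1.07×10^8·0.9442)]^(1/3) = 0.03836 m.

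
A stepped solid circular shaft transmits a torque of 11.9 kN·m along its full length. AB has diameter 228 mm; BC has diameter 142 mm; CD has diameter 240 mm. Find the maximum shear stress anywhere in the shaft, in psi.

Under the same torque, τ_max = 16T/(πd³) is largest where d is smallest — segment BC (d = 142 mm).
τ_max = 16·11900/(π·(0.142)³) = 2.117×10^7 Pa.

3070 psi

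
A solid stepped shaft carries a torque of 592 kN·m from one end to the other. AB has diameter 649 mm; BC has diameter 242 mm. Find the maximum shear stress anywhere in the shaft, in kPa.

213000 kPa

Under the same torque, τ_max = 16T/(πd³) is largest where d is smallest — segment BC (d = 242 mm).
τ_max = 16·592000/(π·(0.242)³) = 2.127×10^8 Pa.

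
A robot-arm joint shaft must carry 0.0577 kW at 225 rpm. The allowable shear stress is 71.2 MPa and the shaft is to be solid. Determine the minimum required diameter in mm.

ω = 2π·225/60 = 23.56 rad/s, so T = P/ω = 0.0577×10³ / 23.56 = 2.449 N·m.
For a solid shaft τ_max = 16T/(πd³), so d = (16T/(π τ_allow))^(1/3) = (16·2.449/(π·7.12×10^7))^(1/3) = 0.005595 m.

5.60 mm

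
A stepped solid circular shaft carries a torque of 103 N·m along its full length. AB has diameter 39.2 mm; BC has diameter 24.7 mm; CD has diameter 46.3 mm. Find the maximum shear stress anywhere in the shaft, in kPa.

Under the same torque, τ_max = 16T/(πd³) is largest where d is smallest — segment BC (d = 24.7 mm).
τ_max = 16·103.0/(π·(0.0247)³) = 3.481×10^7 Pa.

34800 kPa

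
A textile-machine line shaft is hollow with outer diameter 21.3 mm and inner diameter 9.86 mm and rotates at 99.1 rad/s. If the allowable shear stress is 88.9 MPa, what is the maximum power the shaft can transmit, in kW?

J = π(d_o⁴ − d_i⁴)/32 = π(0.0213⁴ − 0.00986⁴)/32 = 1.928×10^-8 m⁴.
T_max = τ_allow·J/r = 8.89×10^7 × 1.928×10^-8 / 0.0106 = 160.9 N·m.
ω = 99.1 rad/s, so P_max = T_max·ω = 1.595×10^4 W.

15.9 kW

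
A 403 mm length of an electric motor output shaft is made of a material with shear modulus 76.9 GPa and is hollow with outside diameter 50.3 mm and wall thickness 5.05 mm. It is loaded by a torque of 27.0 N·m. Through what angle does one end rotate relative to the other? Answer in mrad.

0.380 mrad

J = π(d_o⁴ − d_i⁴)/32 = π(0.0503⁴ − 0.0402⁴)/32 = 3.721×10^-7 m⁴.
θ = T·L/(G·J) = 27.00 × 0.403 / (76.9×10⁹ × 3.721×10^-7) = 3.803×10^-4 rad.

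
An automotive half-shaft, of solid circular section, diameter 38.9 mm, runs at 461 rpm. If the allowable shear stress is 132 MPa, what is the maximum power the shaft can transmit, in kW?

J = πd⁴/32 = π(0.0389)⁴/32 = 2.248×10^-7 m⁴.
T_max = τ_allow·J/r = 1.32×10^8 × 2.248×10^-7 / 0.0194 = 1526 N·m.
ω = 2π·461/60 = 48.28 rad/s, so P_max = T_max·ω = 7.365×10^4 W.

73.7 kW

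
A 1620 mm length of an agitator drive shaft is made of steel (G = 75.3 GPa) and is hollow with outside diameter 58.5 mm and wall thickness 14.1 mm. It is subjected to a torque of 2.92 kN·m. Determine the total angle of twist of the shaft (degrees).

3.37°

J = π(d_o⁴ − d_i⁴)/32 = π(0.0585⁴ − 0.0303⁴)/32 = 1.067×10^-6 m⁴.
θ = T·L/(G·J) = 2920 × 1.62 / (75.3×10⁹ × 1.067×10^-6) = 0.05887 rad.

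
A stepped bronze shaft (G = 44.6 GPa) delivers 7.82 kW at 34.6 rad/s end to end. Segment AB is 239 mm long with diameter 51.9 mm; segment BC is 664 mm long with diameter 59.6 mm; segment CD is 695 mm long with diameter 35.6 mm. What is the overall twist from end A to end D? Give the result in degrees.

1.53°

ω = 34.6 rad/s, so T = P/ω = 7.82×10³ / 34.60 = 226.0 N·m.
J_AB = π(0.0519)⁴/32 = 7.12×10^-7 m⁴; J_BC = π(0.0596)⁴/32 = 1.24×10^-6 m⁴; J_CD = π(0.0356)⁴/32 = 1.58×10^-7 m⁴.
θ = (T/G)·Σ L_i/J_i = (226.0/44.6×10⁹)·(0.239/7.12×10^-7 + 0.664/1.24×10^-6 + 0.695/1.58×10^-7) = 0.02675 rad.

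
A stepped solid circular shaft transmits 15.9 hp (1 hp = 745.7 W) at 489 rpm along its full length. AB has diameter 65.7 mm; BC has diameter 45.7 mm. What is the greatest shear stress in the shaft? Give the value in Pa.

ω = 2π·489/60 = 51.21 rad/s, so T = P/ω = 15.9×745.7 / 51.21 = 231.5 N·m.
Under the same torque, τ_max = 16T/(πd³) is largest where d is smallest — segment BC (d = 45.7 mm).
τ_max = 16·231.5/(π·(0.0457)³) = 1.236×10^7 Pa.

1.24e7 Pa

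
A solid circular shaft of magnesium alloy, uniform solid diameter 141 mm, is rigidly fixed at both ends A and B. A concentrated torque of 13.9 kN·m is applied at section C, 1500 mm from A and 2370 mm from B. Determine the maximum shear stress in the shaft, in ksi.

With uniform GJ and both ends fixed, compatibility θ_AC = θ_CB gives T_A·a = T_B·b, together with T_A + T_B = T₀.
T_A = T₀·b/(a+b) = 13900·2370/3870 = 8512 N·m; T_B = 5388 N·m.
τ in each portion: τ_AC = 1.55×10^7 Pa, τ_CB = 9.79×10^6 Pa; maximum is in AC.
τ_max = T_AC·r/J = 8512·0.0705/3.88×10^-5 = 1.547×10^7 Pa.

2.24 ksi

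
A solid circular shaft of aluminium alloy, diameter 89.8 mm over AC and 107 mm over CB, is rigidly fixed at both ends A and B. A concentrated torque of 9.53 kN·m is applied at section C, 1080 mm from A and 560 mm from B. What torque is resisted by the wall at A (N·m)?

Compatibility: T_A·a/J_AC = T_B·b/J_CB with T_A + T_B = T₀.
J_AC = 6.38×10^-6 m⁴, J_CB = 1.29×10^-5 m⁴, so T_A = T₀·(J_AC/a)/((J_AC/a)+(J_CB/b)) = 1950 N·m, T_B = 7580 N·m.

1950 N·m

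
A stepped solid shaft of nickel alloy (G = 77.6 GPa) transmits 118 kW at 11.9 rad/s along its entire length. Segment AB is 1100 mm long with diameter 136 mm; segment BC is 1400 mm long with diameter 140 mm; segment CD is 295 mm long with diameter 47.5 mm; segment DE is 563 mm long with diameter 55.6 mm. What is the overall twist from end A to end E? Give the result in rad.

0.161 rad

ω = 11.9 rad/s, so T = P/ω = 118×10³ / 11.90 = 9916 N·m.
J_AB = π(0.136)⁴/32 = 3.36×10^-5 m⁴; J_BC = π(0.140)⁴/32 = 3.77×10^-5 m⁴; J_CD = π(0.0475)⁴/32 = 5.00×10^-7 m⁴; J_DE = π(0.0556)⁴/32 = 9.38×10^-7 m⁴.
θ = (T/G)·Σ L_i/J_i = (9916/77.6×10⁹)·(1.10/3.36×10^-5 + 1.40/3.77×10^-5 + 0.295/5.00×10^-7 + 0.563/9.38×10^-7) = 0.1610 rad.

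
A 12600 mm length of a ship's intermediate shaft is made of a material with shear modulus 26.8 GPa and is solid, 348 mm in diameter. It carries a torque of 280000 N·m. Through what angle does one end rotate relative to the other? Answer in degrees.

5.24°

J = πd⁴/32 = π(0.348)⁴/32 = 1.440×10^-3 m⁴.
θ = T·L/(G·J) = 280000 × 12.6 / (26.8×10⁹ × 1.440×10^-3) = 0.09143 rad.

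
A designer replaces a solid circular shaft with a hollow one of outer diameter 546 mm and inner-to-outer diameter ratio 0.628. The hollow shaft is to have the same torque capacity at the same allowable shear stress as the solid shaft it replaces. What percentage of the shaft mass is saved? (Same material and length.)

32.2 %

Equal τ_max and T ⇒ the solid shaft needs d_s³ = d_o³(1−k⁴), so d_s = 546·(1−0.628⁴)^(1/3) = 516.1 mm.
Area ratio A_h/A_s = d_o²(1−k²)/d_s² = (1−k²)/(1−k⁴)^(2/3) = 0.6779.
Mass saving = 1 − 0.6779 = 32.2 %.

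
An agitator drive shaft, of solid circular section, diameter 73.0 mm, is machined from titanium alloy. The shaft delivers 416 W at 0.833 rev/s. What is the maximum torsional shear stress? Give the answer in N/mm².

1.04 N/mm²

ω = 2π·0.833 = 5.234 rad/s, so T = P/ω = 416 / 5.234 = 79.48 N·m.
J = πd⁴/32 = π(0.0730)⁴/32 = 2.788×10^-6 m⁴.
τ_max = T·r/J = 79.48 × 0.0365 / 2.788×10^-6 = 1.041×10^6 Pa.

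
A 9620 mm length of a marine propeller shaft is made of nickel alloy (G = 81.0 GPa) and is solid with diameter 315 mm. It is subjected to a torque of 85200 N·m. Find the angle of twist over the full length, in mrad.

J = πd⁴/32 = π(0.315)⁴/32 = 9.666×10^-4 m⁴.
θ = T·L/(G·J) = 85200 × 9.62 / (81.0×10⁹ × 9.666×10^-4) = 0.01047 rad.

10.5 mrad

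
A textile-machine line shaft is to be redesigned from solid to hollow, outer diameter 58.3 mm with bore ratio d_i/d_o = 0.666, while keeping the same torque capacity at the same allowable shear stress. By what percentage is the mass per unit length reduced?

35.6 %

Equal τ_max and T ⇒ the solid shaft needs d_s³ = d_o³(1−k⁴), so d_s = 58.3·(1−0.666⁴)^(1/3) = 54.19 mm.
Area ratio A_h/A_s = d_o²(1−k²)/d_s² = (1−k²)/(1−k⁴)^(2/3) = 0.6439.
Mass saving = 1 − 0.6439 = 35.6 %.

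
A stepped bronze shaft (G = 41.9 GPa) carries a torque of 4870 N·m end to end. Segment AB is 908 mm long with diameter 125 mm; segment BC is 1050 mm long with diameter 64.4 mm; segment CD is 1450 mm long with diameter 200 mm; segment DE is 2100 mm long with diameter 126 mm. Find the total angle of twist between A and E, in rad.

0.0876 rad

J_AB = π(0.125)⁴/32 = 2.40×10^-5 m⁴; J_BC = π(0.0644)⁴/32 = 1.69×10^-6 m⁴; J_CD = π(0.200)⁴/32 = 1.57×10^-4 m⁴; J_DE = π(0.126)⁴/32 = 2.47×10^-5 m⁴.
θ = (T/G)·Σ L_i/J_i = (4870/41.9×10⁹)·(0.908/2.40×10^-5 + 1.05/1.69×10^-6 + 1.45/1.57×10^-4 + 2.10/2.47×10^-5) = 0.08761 rad.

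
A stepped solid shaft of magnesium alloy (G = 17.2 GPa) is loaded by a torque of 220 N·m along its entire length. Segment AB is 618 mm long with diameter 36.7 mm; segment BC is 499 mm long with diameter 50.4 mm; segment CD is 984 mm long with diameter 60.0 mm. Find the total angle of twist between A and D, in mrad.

J_AB = π(0.0367)⁴/32 = 1.78×10^-7 m⁴; J_BC = π(0.0504)⁴/32 = 6.33×10^-7 m⁴; J_CD = π(0.0600)⁴/32 = 1.27×10^-6 m⁴.
θ = (T/G)·Σ L_i/J_i = (220.0/17.2×10⁹)·(0.618/1.78×10^-7 + 0.499/6.33×10^-7 + 0.984/1.27×10^-6) = 0.06435 rad.

64.4 mrad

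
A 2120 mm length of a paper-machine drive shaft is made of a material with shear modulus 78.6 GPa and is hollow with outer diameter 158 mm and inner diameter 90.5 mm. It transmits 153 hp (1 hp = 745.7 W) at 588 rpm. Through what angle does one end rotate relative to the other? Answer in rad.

ω = 2π·588/60 = 61.58 rad/s, so T = P/ω = 153×745.7 / 61.58 = 1853 N·m.
J = π(d_o⁴ − d_i⁴)/32 = π(0.158⁴ − 0.0905⁴)/32 = 5.460×10^-5 m⁴.
θ = T·L/(G·J) = 1853 × 2.12 / (78.6×10⁹ × 5.460×10^-5) = 9.154×10^-4 rad.

9.15e-4 rad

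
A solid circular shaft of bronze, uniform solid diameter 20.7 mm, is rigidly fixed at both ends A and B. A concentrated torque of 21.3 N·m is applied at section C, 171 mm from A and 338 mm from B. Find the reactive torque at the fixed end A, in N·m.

With uniform GJ and both ends fixed, compatibility θ_AC = θ_CB gives T_A·a = T_B·b, together with T_A + T_B = T₀.
T_A = T₀·b/(a+b) = 21.30·338/509.0 = 14.14 N·m; T_B = 7.156 N·m.

14.1 N·m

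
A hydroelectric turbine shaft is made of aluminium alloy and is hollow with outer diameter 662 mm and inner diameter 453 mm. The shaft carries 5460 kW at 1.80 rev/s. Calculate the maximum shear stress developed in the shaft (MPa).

10.9 MPa

ω = 2π·1.80 = 11.31 rad/s, so T = P/ω = 5460×10³ / 11.31 = 482800 N·m.
J = π(d_o⁴ − d_i⁴)/32 = π(0.662⁴ − 0.453⁴)/32 = 0.01472 m⁴.
τ_max = T·r/J = 482800 × 0.331 / 0.01472 = 1.086×10^7 Pa.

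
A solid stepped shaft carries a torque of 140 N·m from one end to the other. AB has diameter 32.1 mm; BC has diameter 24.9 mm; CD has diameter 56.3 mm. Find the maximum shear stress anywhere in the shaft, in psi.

Under the same torque, τ_max = 16T/(πd³) is largest where d is smallest — segment BC (d = 24.9 mm).
τ_max = 16·140.0/(π·(0.0249)³) = 4.618×10^7 Pa.

6700 psi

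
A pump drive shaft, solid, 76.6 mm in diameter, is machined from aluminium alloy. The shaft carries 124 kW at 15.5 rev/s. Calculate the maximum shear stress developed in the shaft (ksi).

ω = 2π·15.5 = 97.39 rad/s, so T = P/ω = 124×10³ / 97.39 = 1273 N·m.
J = πd⁴/32 = π(0.0766)⁴/32 = 3.380×10^-6 m⁴.
τ_max = T·r/J = 1273 × 0.0383 / 3.380×10^-6 = 1.443×10^7 Pa.

2.09 ksi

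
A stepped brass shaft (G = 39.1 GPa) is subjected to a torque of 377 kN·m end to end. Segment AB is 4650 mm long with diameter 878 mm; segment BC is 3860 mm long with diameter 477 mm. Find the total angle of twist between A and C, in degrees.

0.464°

J_AB = π(0.878)⁴/32 = 0.0583 m⁴; J_BC = π(0.477)⁴/32 = 5.08×10^-3 m⁴.
θ = (T/G)·Σ L_i/J_i = (377000/39.1×10⁹)·(4.65/0.0583 + 3.86/5.08×10^-3) = 8.091×10^-3 rad.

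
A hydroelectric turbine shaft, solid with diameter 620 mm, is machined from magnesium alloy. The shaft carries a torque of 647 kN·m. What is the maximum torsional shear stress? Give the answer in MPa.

13.8 MPa

J = πd⁴/32 = π(0.620)⁴/32 = 0.01451 m⁴.
τ_max = T·r/J = 647000 × 0.310 / 0.01451 = 1.383×10^7 Pa.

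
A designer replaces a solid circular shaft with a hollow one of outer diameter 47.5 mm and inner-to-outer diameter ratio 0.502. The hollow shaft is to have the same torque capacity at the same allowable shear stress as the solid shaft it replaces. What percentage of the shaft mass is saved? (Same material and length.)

Equal τ_max and T ⇒ the solid shaft needs d_s³ = d_o³(1−k⁴), so d_s = 47.5·(1−0.502⁴)^(1/3) = 46.47 mm.
Area ratio A_h/A_s = d_o²(1−k²)/d_s² = (1−k²)/(1−k⁴)^(2/3) = 0.7814.
Mass saving = 1 − 0.7814 = 21.9 %.

21.9 %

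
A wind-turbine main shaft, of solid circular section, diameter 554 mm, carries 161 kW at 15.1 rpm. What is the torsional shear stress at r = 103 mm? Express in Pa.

1.13e6 Pa

ω = 2π·15.1/60 = 1.581 rad/s, so T = P/ω = 161×10³ / 1.581 = 101800 N·m.
J = πd⁴/32 = π(0.554)⁴/32 = 9.248×10^-3 m⁴.
Shear stress varies linearly with radius: τ = T·r/J = 101800 × 0.103 / 9.248×10^-3 = 1.134×10^6 Pa.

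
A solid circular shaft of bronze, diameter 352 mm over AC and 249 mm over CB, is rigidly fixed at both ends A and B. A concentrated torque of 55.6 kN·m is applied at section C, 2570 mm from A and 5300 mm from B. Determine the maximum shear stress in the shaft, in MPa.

5.79 MPa

Compatibility: T_A·a/J_AC = T_B·b/J_CB with T_A + T_B = T₀.
J_AC = 1.51×10^-3 m⁴, J_CB = 3.77×10^-4 m⁴, so T_A = T₀·(J_AC/a)/((J_AC/a)+(J_CB/b)) = 49580 N·m, T_B = 6020 N·m.
τ in each portion: τ_AC = 5.79×10^6 Pa, τ_CB = 1.99×10^6 Pa; maximum is in AC.
τ_max = T_AC·r/J = 49580·0.176/1.51×10^-3 = 5.790×10^6 Pa.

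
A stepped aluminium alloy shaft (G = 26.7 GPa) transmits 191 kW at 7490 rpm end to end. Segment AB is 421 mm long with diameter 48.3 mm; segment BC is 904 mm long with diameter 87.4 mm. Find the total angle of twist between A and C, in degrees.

0.494°

ω = 2π·7490/60 = 784.4 rad/s, so T = P/ω = 191×10³ / 784.4 = 243.5 N·m.
J_AB = π(0.0483)⁴/32 = 5.34×10^-7 m⁴; J_BC = π(0.0874)⁴/32 = 5.73×10^-6 m⁴.
θ = (T/G)·Σ L_i/J_i = (243.5/26.7×10⁹)·(0.421/5.34×10^-7 + 0.904/5.73×10^-6) = 8.626×10^-3 rad.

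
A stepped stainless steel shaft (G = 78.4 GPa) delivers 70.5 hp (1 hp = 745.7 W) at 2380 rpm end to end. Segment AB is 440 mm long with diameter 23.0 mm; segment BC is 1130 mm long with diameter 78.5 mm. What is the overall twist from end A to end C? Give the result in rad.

0.0439 rad

ω = 2π·2380/60 = 249.2 rad/s, so T = P/ω = 70.5×745.7 / 249.2 = 210.9 N·m.
J_AB = π(0.0230)⁴/32 = 2.75×10^-8 m⁴; J_BC = π(0.0785)⁴/32 = 3.73×10^-6 m⁴.
θ = (T/G)·Σ L_i/J_i = (210.9/78.4×10⁹)·(0.440/2.75×10^-8 + 1.13/3.73×10^-6) = 0.04391 rad.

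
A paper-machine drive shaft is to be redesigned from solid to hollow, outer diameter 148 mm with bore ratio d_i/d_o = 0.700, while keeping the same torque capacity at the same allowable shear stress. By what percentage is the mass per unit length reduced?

38.8 %

Equal τ_max and T ⇒ the solid shaft needs d_s³ = d_o³(1−k⁴), so d_s = 148·(1−0.700⁴)^(1/3) = 135.1 mm.
Area ratio A_h/A_s = d_o²(1−k²)/d_s² = (1−k²)/(1−k⁴)^(2/3) = 0.6124.
Mass saving = 1 − 0.6124 = 38.8 %.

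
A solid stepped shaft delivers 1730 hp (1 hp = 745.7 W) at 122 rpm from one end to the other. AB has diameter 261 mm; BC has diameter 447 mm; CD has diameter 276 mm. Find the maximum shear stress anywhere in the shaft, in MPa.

ω = 2π·122/60 = 12.78 rad/s, so T = P/ω = 1730×745.7 / 12.78 = 101000 N·m.
Under the same torque, τ_max = 16T/(πd³) is largest where d is smallest — segment AB (d = 261 mm).
τ_max = 16·101000/(π·(0.261)³) = 2.892×10^7 Pa.

28.9 MPa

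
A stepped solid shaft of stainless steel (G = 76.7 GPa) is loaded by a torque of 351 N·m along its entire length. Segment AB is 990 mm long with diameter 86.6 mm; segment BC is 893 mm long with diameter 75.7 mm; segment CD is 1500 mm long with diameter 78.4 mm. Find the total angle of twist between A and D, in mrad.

3.94 mrad

J_AB = π(0.0866)⁴/32 = 5.52×10^-6 m⁴; J_BC = π(0.0757)⁴/32 = 3.22×10^-6 m⁴; J_CD = π(0.0784)⁴/32 = 3.71×10^-6 m⁴.
θ = (T/G)·Σ L_i/J_i = (351.0/76.7×10⁹)·(0.990/5.52×10^-6 + 0.893/3.22×10^-6 + 1.50/3.71×10^-6) = 3.939×10^-3 rad.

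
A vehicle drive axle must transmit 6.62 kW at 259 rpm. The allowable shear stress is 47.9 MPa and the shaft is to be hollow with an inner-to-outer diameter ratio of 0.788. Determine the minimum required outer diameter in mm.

34.8 mm

ω = 2π·259/60 = 27.12 rad/s, so T = P/ω = 6.62×10³ / 27.12 = 244.1 N·m.
For a hollow shaft with d_i/d_o = 0.788: τ_max = 16T/(π d_o³ (1−k⁴)), so d_o = [16T/(π τ_allow (1−k⁴))]^(1/3) = [16·244.1/(π·4.79×10^7·0.6144)]^(1/3) = 0.03483 m.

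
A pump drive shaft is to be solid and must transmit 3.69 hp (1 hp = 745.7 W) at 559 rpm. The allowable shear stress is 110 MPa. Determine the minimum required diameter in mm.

ω = 2π·559/60 = 58.54 rad/s, so T = P/ω = 3.69×745.7 / 58.54 = 47.01 N·m.
For a solid shaft τ_max = 16T/(πd³), so d = (16T/(π τ_allow))^(1/3) = (16·47.01/(π·1.10×10^8))^(1/3) = 0.01296 m.

13.0 mm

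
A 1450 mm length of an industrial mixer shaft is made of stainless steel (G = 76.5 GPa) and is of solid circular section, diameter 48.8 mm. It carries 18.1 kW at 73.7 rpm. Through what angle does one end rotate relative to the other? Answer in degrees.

4.57°

ω = 2π·73.7/60 = 7.718 rad/s, so T = P/ω = 18.1×10³ / 7.718 = 2345 N·m.
J = πd⁴/32 = π(0.0488)⁴/32 = 5.568×10^-7 m⁴.
θ = T·L/(G·J) = 2345 × 1.45 / (76.5×10⁹ × 5.568×10^-7) = 0.07984 rad.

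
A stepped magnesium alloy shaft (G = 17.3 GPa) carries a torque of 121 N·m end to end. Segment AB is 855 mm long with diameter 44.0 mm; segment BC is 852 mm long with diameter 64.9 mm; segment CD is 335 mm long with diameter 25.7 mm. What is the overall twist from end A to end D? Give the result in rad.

J_AB = π(0.0440)⁴/32 = 3.68×10^-7 m⁴; J_BC = π(0.0649)⁴/32 = 1.74×10^-6 m⁴; J_CD = π(0.0257)⁴/32 = 4.28×10^-8 m⁴.
θ = (T/G)·Σ L_i/J_i = (121.0/17.3×10⁹)·(0.855/3.68×10^-7 + 0.852/1.74×10^-6 + 0.335/4.28×10^-8) = 0.07438 rad.

0.0744 rad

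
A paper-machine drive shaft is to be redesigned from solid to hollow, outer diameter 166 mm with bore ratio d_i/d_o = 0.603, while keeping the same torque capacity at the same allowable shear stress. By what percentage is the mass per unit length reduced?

Equal τ_max and T ⇒ the solid shaft needs d_s³ = d_o³(1−k⁴), so d_s = 166·(1−0.603⁴)^(1/3) = 158.3 mm.
Area ratio A_h/A_s = d_o²(1−k²)/d_s² = (1−k²)/(1−k⁴)^(2/3) = 0.6995.
Mass saving = 1 − 0.6995 = 30.1 %.

30.1 %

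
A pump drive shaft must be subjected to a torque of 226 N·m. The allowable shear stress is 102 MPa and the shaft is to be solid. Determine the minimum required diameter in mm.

22.4 mm

For a solid shaft τ_max = 16T/(πd³), so d = (16T/(π τ_allow))^(1/3) = (16·226.0/(π·1.02×10^8))^(1/3) = 0.02243 m.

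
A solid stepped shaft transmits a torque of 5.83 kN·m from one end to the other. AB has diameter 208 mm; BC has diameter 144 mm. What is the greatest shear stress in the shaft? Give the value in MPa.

Under the same torque, τ_max = 16T/(πd³) is largest where d is smallest — segment BC (d = 144 mm).
τ_max = 16·5830/(π·(0.144)³) = 9.944×10^6 Pa.

9.94 MPa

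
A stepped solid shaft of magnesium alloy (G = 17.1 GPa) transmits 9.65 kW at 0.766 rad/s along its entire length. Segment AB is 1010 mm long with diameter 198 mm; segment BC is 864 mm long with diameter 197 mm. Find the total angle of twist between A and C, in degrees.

ω = 0.766 rad/s, so T = P/ω = 9.65×10³ / 0.7660 = 12600 N·m.
J_AB = π(0.198)⁴/32 = 1.51×10^-4 m⁴; J_BC = π(0.197)⁴/32 = 1.48×10^-4 m⁴.
θ = (T/G)·Σ L_i/J_i = (12600/17.1×10⁹)·(1.01/1.51×10^-4 + 0.864/1.48×10^-4) = 9.236×10^-3 rad.

0.529°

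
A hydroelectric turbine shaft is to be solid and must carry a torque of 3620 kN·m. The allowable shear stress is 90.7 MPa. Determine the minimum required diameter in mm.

588 mm

For a solid shaft τ_max = 16T/(πd³), so d = (16T/(π τ_allow))^(1/3) = (16·3.620e6/(π·9.07×10^7))^(1/3) = 0.5880 m.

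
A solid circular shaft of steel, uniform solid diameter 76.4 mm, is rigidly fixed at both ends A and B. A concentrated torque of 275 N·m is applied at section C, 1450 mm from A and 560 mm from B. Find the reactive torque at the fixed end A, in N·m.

76.6 N·m

With uniform GJ and both ends fixed, compatibility θ_AC = θ_CB gives T_A·a = T_B·b, together with T_A + T_B = T₀.
T_A = T₀·b/(a+b) = 275.0·560/2010 = 76.62 N·m; T_B = 198.4 N·m.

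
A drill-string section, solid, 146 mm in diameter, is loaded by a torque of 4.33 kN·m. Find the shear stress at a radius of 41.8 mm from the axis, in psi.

J = πd⁴/32 = π(0.146)⁴/32 = 4.461×10^-5 m⁴.
Shear stress varies linearly with radius: τ = T·r/J = 4330 × 0.0418 / 4.461×10^-5 = 4.057×10^6 Pa.

588 psi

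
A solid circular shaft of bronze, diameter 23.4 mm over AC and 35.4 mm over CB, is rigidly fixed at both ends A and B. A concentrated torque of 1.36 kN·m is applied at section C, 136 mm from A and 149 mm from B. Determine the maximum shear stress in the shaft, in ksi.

18.7 ksi

Compatibility: T_A·a/J_AC = T_B·b/J_CB with T_A + T_B = T₀.
J_AC = 2.94×10^-8 m⁴, J_CB = 1.54×10^-7 m⁴, so T_A = T₀·(J_AC/a)/((J_AC/a)+(J_CB/b)) = 235.3 N·m, T_B = 1125 N·m.
τ in each portion: τ_AC = 9.35×10^7 Pa, τ_CB = 1.29×10^8 Pa; maximum is in CB.
τ_max = T_CB·r/J = 1125·0.0177/1.54×10^-7 = 1.291×10^8 Pa.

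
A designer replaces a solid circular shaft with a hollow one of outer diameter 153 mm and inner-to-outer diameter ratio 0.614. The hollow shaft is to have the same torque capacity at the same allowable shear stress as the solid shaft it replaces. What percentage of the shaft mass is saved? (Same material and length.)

31.0 %

Equal τ_max and T ⇒ the solid shaft needs d_s³ = d_o³(1−k⁴), so d_s = 153·(1−0.614⁴)^(1/3) = 145.4 mm.
Area ratio A_h/A_s = d_o²(1−k²)/d_s² = (1−k²)/(1−k⁴)^(2/3) = 0.6900.
Mass saving = 1 − 0.6900 = 31.0 %.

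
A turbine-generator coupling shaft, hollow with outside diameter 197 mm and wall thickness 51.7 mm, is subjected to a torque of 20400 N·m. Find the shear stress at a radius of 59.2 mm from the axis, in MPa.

8.61 MPa

J = π(d_o⁴ − d_i⁴)/32 = π(0.197⁴ − 0.0936⁴)/32 = 1.403×10^-4 m⁴.
Shear stress varies linearly with radius: τ = T·r/J = 20400 × 0.0592 / 1.403×10^-4 = 8.606×10^6 Pa.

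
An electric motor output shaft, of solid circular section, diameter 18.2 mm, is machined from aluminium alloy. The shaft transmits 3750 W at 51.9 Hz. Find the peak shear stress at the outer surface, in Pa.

ω = 2π·51.9 = 326.1 rad/s, so T = P/ω = 3750 / 326.1 = 11.50 N·m.
J = πd⁴/32 = π(0.0182)⁴/32 = 1.077×10^-8 m⁴.
τ_max = T·r/J = 11.50 × 0.00910 / 1.077×10^-8 = 9.715×10^6 Pa.

9.71e6 Pa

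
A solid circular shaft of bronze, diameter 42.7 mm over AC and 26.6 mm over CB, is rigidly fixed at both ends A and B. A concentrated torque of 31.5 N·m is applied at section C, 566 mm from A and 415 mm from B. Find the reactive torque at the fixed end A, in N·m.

Compatibility: T_A·a/J_AC = T_B·b/J_CB with T_A + T_B = T₀.
J_AC = 3.26×10^-7 m⁴, J_CB = 4.92×10^-8 m⁴, so T_A = T₀·(J_AC/a)/((J_AC/a)+(J_CB/b)) = 26.13 N·m, T_B = 5.367 N·m.

26.1 N·m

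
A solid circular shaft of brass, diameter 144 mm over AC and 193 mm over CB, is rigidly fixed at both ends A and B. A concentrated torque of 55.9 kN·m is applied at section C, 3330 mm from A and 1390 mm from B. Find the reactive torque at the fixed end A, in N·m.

Compatibility: T_A·a/J_AC = T_B·b/J_CB with T_A + T_B = T₀.
J_AC = 4.22×10^-5 m⁴, J_CB = 1.36×10^-4 m⁴, so T_A = T₀·(J_AC/a)/((J_AC/a)+(J_CB/b)) = 6403 N·m, T_B = 49500 N·m.

6400 N·m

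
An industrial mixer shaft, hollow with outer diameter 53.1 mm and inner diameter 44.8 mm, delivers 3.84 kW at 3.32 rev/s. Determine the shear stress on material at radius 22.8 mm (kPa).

ω = 2π·3.32 = 20.86 rad/s, so T = P/ω = 3.84×10³ / 20.86 = 184.1 N·m.
J = π(d_o⁴ − d_i⁴)/32 = π(0.0531⁴ − 0.0448⁴)/32 = 3.850×10^-7 m⁴.
Shear stress varies linearly with radius: τ = T·r/J = 184.1 × 0.0228 / 3.850×10^-7 = 1.090×10^7 Pa.

10900 kPa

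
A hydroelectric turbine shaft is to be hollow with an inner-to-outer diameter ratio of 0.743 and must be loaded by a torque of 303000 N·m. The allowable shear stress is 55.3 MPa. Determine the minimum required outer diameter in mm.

342 mm

For a hollow shaft with d_i/d_o = 0.743: τ_max = 16T/(π d_o³ (1−k⁴)), so d_o = [16T/(π τ_allow (1−k⁴))]^(1/3) = [16·303000/(π·5.53×10^7·0.6952)]^(1/3) = 0.3424 m.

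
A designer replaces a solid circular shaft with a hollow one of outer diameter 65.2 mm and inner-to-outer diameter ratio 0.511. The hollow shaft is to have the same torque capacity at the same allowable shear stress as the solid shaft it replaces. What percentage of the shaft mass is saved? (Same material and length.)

22.6 %

Equal τ_max and T ⇒ the solid shaft needs d_s³ = d_o³(1−k⁴), so d_s = 65.2·(1−0.511⁴)^(1/3) = 63.68 mm.
Area ratio A_h/A_s = d_o²(1−k²)/d_s² = (1−k²)/(1−k⁴)^(2/3) = 0.7745.
Mass saving = 1 − 0.7745 = 22.6 %.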